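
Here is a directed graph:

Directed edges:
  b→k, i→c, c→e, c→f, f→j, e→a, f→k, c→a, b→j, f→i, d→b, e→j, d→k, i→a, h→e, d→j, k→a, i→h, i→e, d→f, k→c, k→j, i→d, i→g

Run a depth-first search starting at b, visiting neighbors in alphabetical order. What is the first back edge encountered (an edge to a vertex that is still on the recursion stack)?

i→c

DFS from b (visiting neighbors in alphabetical order); mark gray on enter, black on exit:
b gray
  j gray
  j black
  k gray
    a gray
    a black
    c gray
      c→a: a black — skip
      e gray
        e→a: a black — skip
        e→j: j black — skip
      e black
      f gray
        i gray
          i→a: a black — skip
          i→c: c is gray → back edge
First back edge: i → c.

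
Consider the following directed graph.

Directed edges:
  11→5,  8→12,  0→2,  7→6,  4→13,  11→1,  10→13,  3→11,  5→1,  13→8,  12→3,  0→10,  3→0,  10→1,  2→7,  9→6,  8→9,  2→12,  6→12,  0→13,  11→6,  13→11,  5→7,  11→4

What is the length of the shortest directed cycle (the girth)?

3

For each vertex v, BFS finds the shortest path from v back to v.
The shortest such closed walk is 11 → 4 → 13 → 11, length 3.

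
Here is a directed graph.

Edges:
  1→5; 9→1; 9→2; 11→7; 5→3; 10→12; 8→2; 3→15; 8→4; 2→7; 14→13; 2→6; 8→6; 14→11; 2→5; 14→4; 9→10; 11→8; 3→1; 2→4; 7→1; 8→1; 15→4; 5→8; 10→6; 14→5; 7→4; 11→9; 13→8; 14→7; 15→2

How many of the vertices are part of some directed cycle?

A vertex is on a directed cycle iff it belongs to a strongly connected component of size ≥ 2 (or has a self-loop).
The vertices on cycles are {1, 2, 3, 5, 7, 8, 15} — 7 in total.

7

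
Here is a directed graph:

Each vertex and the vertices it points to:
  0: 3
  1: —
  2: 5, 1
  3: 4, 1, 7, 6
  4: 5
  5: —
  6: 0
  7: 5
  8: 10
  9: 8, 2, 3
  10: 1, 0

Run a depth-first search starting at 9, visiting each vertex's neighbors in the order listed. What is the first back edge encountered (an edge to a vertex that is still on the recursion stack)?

DFS from 9 (visiting each vertex's neighbors in the order listed); mark gray on enter, black on exit:
9 gray
  8 gray
    10 gray
      1 gray
      1 black
      0 gray
        3 gray
          4 gray
            5 gray
            5 black
          4 black
          3→1: 1 black — skip
          7 gray
            7→5: 5 black — skip
          7 black
          6 gray
            6→0: 0 is gray → back edge
First back edge: 6 → 0.

6->0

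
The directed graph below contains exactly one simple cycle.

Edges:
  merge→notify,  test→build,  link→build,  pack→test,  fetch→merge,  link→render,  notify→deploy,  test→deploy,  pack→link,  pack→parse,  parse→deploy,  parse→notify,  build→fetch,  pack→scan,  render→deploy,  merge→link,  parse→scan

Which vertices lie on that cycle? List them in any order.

link, build, fetch, merge

DFS with gray/black marking from link:
link gray
  build gray
    fetch gray
      merge gray
        merge→link: link is gray → back edge
Back edge closes the cycle link → build → fetch → merge → link; its vertices are {link, build, fetch, merge}.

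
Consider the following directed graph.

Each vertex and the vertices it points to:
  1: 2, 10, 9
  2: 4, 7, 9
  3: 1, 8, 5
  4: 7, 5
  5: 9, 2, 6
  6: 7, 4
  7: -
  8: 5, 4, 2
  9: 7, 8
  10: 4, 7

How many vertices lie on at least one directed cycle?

6

A vertex is on a directed cycle iff it belongs to a strongly connected component of size ≥ 2 (or has a self-loop).
The vertices on cycles are {2, 4, 5, 6, 8, 9} — 6 in total.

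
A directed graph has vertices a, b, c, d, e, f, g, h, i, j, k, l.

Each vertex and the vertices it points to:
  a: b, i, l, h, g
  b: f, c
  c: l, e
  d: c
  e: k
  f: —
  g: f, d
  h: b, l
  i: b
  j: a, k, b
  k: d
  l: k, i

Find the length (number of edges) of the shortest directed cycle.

For each vertex v, BFS finds the shortest path from v back to v.
The shortest such closed walk is i → b → c → l → i, length 4.

4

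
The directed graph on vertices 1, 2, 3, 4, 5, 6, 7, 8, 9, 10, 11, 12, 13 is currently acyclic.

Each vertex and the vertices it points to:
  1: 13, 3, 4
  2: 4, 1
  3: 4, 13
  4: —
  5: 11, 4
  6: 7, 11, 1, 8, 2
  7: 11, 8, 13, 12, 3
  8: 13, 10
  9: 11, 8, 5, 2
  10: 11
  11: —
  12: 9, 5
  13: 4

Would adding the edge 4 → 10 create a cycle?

No

Adding 4→10 creates a cycle iff 10 can already reach 4.
Explore from 10: no path reaches 4. The graph stays acyclic.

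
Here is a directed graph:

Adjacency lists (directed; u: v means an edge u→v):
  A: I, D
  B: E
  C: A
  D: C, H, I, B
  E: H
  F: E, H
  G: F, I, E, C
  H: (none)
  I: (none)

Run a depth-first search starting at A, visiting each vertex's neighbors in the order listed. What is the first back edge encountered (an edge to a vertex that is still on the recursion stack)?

C→A

DFS from A (visiting each vertex's neighbors in the order listed); mark gray on enter, black on exit:
A gray
  I gray
  I black
  D gray
    C gray
      C→A: A is gray → back edge
First back edge: C → A.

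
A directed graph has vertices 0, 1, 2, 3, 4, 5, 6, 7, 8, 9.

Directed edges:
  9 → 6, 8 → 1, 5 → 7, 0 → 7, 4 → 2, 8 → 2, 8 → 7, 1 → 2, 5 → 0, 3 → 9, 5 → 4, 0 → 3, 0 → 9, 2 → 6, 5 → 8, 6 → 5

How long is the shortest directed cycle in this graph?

For each vertex v, BFS finds the shortest path from v back to v.
The shortest such closed walk is 5 → 8 → 2 → 6 → 5, length 4.

4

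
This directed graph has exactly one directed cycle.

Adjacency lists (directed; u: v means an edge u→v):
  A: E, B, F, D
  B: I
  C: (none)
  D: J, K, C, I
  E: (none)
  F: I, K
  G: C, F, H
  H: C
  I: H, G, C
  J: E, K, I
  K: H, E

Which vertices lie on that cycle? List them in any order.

DFS with gray/black marking from F:
F gray
  I gray
    H gray
      C gray
      C black
    H black
    G gray
      G→C: C black — skip
      G→F: F is gray → back edge
Back edge closes the cycle F → I → G → F; its vertices are {F, G, I}.

F, G, I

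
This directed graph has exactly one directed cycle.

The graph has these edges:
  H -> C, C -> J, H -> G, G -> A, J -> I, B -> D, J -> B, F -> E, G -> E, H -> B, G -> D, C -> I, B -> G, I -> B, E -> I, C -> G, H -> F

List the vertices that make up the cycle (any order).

DFS with gray/black marking from G:
G gray
  E gray
    I gray
      B gray
        B→G: G is gray → back edge
Back edge closes the cycle G → E → I → B → G; its vertices are {B, E, G, I}.

B, E, G, I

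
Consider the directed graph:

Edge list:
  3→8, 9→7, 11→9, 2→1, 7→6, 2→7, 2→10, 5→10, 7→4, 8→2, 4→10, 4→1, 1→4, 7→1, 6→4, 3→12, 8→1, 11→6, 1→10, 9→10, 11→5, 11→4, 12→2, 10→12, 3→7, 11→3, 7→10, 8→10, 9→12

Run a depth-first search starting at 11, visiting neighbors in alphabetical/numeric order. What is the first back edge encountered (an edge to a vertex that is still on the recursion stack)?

4→1

DFS from 11 (visiting neighbors in alphabetical/numeric order); mark gray on enter, black on exit:
11 gray
  3 gray
    7 gray
      1 gray
        4 gray
          4→1: 1 is gray → back edge
First back edge: 4 → 1.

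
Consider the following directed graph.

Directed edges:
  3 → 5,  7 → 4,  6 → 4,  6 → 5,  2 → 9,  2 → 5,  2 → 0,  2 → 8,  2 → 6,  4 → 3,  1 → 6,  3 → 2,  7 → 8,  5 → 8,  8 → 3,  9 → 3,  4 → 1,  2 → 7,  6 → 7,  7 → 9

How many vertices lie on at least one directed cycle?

9

A vertex is on a directed cycle iff it belongs to a strongly connected component of size ≥ 2 (or has a self-loop).
The vertices on cycles are {1, 2, 3, 4, 5, 6, 7, 8, 9} — 9 in total.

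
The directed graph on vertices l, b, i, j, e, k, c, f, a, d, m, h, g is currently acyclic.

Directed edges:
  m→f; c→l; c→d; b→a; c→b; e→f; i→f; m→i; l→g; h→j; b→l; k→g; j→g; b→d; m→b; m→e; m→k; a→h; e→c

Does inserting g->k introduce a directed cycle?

Adding g→k creates a cycle iff k can already reach g.
Path from k: k → g.
So k → … → g → k is a cycle.

Yes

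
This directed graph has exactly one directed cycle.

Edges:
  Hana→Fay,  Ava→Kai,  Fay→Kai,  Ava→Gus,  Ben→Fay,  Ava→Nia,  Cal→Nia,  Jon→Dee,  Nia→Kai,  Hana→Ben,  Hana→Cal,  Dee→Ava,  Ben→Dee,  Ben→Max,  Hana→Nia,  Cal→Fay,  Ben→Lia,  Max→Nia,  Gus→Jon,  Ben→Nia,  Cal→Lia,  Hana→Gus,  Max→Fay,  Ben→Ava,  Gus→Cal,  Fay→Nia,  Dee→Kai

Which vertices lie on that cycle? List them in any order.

Ava, Dee, Gus, Jon

DFS with gray/black marking from Gus:
Gus gray
  Cal gray
    Fay gray
      Nia gray
        Kai gray
        Kai black
      Nia black
      Fay→Kai: Kai black — skip
    Fay black
    Cal→Nia: Nia black — skip
    Lia gray
    Lia black
  Cal black
  Jon gray
    Dee gray
      Ava gray
        Ava→Gus: Gus is gray → back edge
Back edge closes the cycle Gus → Jon → Dee → Ava → Gus; its vertices are {Ava, Dee, Gus, Jon}.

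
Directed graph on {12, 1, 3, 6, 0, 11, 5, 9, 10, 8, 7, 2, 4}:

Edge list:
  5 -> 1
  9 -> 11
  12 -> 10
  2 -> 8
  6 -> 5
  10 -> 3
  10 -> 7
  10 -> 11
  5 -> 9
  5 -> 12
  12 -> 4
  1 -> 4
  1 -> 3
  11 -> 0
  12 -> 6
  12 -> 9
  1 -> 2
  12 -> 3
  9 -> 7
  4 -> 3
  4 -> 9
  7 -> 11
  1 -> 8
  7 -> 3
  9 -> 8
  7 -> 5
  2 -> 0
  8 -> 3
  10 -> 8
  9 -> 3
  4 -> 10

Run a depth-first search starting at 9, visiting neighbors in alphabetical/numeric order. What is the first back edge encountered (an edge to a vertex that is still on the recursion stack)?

4->9

DFS from 9 (visiting neighbors in alphabetical/numeric order); mark gray on enter, black on exit:
9 gray
  3 gray
  3 black
  7 gray
    7→3: 3 black — skip
    5 gray
      1 gray
        2 gray
          0 gray
          0 black
          8 gray
            8→3: 3 black — skip
          8 black
        2 black
        1→3: 3 black — skip
        4 gray
          4→3: 3 black — skip
          4→9: 9 is gray → back edge
First back edge: 4 → 9.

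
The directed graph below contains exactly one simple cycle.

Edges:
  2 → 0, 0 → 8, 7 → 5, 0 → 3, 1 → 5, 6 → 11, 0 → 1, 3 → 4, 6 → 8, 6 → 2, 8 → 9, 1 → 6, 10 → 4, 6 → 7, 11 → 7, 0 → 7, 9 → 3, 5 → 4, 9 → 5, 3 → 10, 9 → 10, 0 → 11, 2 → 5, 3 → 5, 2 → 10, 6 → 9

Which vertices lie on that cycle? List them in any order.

DFS with gray/black marking from 0:
0 gray
  1 gray
    5 gray
      4 gray
      4 black
    5 black
    6 gray
      2 gray
        2→0: 0 is gray → back edge
Back edge closes the cycle 0 → 1 → 6 → 2 → 0; its vertices are {0, 1, 2, 6}.

0, 1, 2, 6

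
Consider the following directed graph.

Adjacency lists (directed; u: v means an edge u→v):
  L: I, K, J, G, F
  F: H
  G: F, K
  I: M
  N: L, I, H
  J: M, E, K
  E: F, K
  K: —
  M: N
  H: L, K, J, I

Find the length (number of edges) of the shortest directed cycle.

3

For each vertex v, BFS finds the shortest path from v back to v.
The shortest such closed walk is M → N → I → M, length 3.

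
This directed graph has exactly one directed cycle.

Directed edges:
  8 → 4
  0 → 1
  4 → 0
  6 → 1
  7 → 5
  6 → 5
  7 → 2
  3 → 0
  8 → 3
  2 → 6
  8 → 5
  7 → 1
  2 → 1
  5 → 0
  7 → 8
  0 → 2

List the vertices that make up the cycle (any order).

0, 2, 5, 6

DFS with gray/black marking from 2:
2 gray
  6 gray
    1 gray
    1 black
    5 gray
      0 gray
        0→2: 2 is gray → back edge
Back edge closes the cycle 2 → 6 → 5 → 0 → 2; its vertices are {0, 2, 5, 6}.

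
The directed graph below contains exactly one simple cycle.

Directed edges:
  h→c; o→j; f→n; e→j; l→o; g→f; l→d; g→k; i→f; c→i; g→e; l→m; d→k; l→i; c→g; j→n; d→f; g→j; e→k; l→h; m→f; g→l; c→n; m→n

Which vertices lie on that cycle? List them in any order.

c, g, h, l

DFS with gray/black marking from g:
g gray
  j gray
    n gray
    n black
  j black
  f gray
    f→n: n black — skip
  f black
  e gray
    e→j: j black — skip
    k gray
    k black
  e black
  l gray
    i gray
      i→f: f black — skip
    i black
    d gray
      d→f: f black — skip
      d→k: k black — skip
    d black
    m gray
      m→n: n black — skip
      m→f: f black — skip
    m black
    o gray
      o→j: j black — skip
    o black
    h gray
      c gray
        c→n: n black — skip
        c→g: g is gray → back edge
Back edge closes the cycle g → l → h → c → g; its vertices are {c, g, h, l}.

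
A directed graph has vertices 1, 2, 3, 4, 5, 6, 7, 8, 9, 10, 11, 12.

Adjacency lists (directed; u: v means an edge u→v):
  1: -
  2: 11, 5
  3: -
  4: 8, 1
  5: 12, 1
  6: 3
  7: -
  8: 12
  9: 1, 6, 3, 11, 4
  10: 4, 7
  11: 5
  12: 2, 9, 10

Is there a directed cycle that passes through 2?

Yes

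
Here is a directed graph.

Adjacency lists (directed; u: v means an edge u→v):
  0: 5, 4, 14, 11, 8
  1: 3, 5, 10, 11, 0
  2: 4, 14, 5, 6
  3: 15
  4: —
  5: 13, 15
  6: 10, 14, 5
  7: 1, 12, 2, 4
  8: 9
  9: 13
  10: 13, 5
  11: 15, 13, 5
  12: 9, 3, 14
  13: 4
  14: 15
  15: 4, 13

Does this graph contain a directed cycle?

No

DFS with white/gray/black marking, starting from 1:
1 gray
  3 gray
    15 gray
      4 gray
      4 black
      13 gray
        13→4: 4 black — skip
      13 black
    15 black
  3 black
  5 gray
    5→13: 13 black — skip
    5→15: 15 black — skip
  5 black
  10 gray
    10→13: 13 black — skip
    10→5: 5 black — skip
  10 black
  11 gray
    11→15: 15 black — skip
    11→13: 13 black — skip
    11→5: 5 black — skip
  11 black
  0 gray
    0→5: 5 black — skip
    0→4: 4 black — skip
    14 gray
      14→15: 15 black — skip
    14 black
    0→11: 11 black — skip
    8 gray
      9 gray
        9→13: 13 black — skip
      9 black
    8 black
  0 black
1 black
2 gray
  2→4: 4 black — skip
  2→14: 14 black — skip
  2→5: 5 black — skip
  6 gray
    6→10: 10 black — skip
    6→14: 14 black — skip
    6→5: 5 black — skip
  6 black
2 black
7 gray
  7→1: 1 black — skip
  12 gray
    12→9: 9 black — skip
    12→3: 3 black — skip
    12→14: 14 black — skip
  12 black
  7→2: 2 black — skip
  7→4: 4 black — skip
7 black
Every edge goes to a white or black vertex — no back edge, so the graph is acyclic.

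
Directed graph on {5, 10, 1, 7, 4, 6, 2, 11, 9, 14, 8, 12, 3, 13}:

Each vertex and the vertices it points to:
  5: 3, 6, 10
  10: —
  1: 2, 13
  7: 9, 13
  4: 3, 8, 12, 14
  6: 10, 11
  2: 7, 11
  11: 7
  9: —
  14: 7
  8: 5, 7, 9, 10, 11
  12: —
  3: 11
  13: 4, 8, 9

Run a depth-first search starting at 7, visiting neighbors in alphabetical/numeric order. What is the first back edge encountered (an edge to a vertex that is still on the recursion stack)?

DFS from 7 (visiting neighbors in alphabetical/numeric order); mark gray on enter, black on exit:
7 gray
  9 gray
  9 black
  13 gray
    4 gray
      3 gray
        11 gray
          11→7: 7 is gray → back edge
First back edge: 11 → 7.

11→7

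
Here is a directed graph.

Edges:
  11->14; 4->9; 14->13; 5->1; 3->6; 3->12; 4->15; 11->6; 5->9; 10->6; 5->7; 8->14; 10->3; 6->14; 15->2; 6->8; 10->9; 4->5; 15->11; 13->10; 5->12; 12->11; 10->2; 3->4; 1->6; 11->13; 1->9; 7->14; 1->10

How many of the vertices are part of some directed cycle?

A vertex is on a directed cycle iff it belongs to a strongly connected component of size ≥ 2 (or has a self-loop).
The vertices on cycles are {1, 3, 4, 5, 6, 7, 8, 10, 11, 12, 13, 14, 15} — 13 in total.

13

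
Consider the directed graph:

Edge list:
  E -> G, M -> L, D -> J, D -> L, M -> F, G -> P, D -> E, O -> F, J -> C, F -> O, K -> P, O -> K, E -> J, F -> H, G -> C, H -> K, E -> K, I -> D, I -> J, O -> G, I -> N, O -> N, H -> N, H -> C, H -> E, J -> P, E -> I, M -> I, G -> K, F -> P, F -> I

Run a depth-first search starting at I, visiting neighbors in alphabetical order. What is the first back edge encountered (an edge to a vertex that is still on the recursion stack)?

E->I

DFS from I (visiting neighbors in alphabetical order); mark gray on enter, black on exit:
I gray
  D gray
    E gray
      G gray
        C gray
        C black
        K gray
          P gray
          P black
        K black
        G→P: P black — skip
      G black
      E→I: I is gray → back edge
First back edge: E → I.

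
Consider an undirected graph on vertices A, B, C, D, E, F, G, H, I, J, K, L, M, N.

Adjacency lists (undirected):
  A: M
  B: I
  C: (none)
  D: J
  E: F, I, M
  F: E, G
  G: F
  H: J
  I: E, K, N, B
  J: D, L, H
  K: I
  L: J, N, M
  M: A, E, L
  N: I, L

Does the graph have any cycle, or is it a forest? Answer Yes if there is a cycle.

Yes

DFS, tracking each vertex's parent; an edge to a visited non-parent vertex closes a cycle.
Start from A:
visit A (parent –)
  visit M (parent A)
    M–A: parent, skip
    visit E (parent M)
      visit F (parent E)
        F–E: parent, skip
        visit G (parent F)
          G–F: parent, skip
      visit I (parent E)
        I–E: parent, skip
        visit K (parent I)
          K–I: parent, skip
        visit N (parent I)
          N–I: parent, skip
          visit L (parent N)
            visit J (parent L)
              visit D (parent J)
                D–J: parent, skip
              J–L: parent, skip
              visit H (parent J)
                H–J: parent, skip
            L–N: parent, skip
            L–M: M visited and ≠ parent → cycle
Cycle: M – E – I – N – L – M.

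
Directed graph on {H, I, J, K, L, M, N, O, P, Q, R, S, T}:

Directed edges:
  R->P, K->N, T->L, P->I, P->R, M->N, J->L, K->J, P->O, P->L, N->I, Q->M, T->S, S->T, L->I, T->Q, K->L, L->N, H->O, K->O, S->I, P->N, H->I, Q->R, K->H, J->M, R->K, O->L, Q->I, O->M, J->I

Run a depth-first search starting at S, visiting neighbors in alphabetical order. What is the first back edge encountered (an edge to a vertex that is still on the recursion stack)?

DFS from S (visiting neighbors in alphabetical order); mark gray on enter, black on exit:
S gray
  I gray
  I black
  T gray
    L gray
      L→I: I black — skip
      N gray
        N→I: I black — skip
      N black
    L black
    Q gray
      Q→I: I black — skip
      M gray
        M→N: N black — skip
      M black
      R gray
        K gray
          H gray
            H→I: I black — skip
            O gray
              O→L: L black — skip
              O→M: M black — skip
            O black
          H black
          J gray
            J→I: I black — skip
            J→L: L black — skip
            J→M: M black — skip
          J black
          K→L: L black — skip
          K→N: N black — skip
          K→O: O black — skip
        K black
        P gray
          P→I: I black — skip
          P→L: L black — skip
          P→N: N black — skip
          P→O: O black — skip
          P→R: R is gray → back edge
First back edge: P → R.

P→R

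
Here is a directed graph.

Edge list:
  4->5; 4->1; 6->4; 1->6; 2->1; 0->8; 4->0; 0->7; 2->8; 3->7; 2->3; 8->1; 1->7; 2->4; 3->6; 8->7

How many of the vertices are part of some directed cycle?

5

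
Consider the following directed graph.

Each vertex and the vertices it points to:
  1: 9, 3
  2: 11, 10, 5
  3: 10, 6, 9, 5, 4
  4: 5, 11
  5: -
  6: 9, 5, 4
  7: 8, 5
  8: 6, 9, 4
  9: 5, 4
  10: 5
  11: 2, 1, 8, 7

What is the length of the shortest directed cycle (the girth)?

2

For each vertex v, BFS finds the shortest path from v back to v.
The shortest such closed walk is 2 → 11 → 2, length 2.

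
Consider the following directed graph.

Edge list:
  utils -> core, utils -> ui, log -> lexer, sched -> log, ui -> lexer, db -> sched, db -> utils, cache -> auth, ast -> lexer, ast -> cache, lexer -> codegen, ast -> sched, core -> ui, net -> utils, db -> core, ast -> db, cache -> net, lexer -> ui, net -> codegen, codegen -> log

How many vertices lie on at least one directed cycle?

4

A vertex is on a directed cycle iff it belongs to a strongly connected component of size ≥ 2 (or has a self-loop).
The vertices on cycles are {ui, log, lexer, codegen} — 4 in total.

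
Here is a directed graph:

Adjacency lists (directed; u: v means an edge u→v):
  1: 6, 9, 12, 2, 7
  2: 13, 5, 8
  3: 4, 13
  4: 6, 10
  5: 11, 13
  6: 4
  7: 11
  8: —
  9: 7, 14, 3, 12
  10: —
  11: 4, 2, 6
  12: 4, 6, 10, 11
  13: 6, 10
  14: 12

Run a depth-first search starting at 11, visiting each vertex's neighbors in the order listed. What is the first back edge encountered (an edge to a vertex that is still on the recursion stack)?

6->4

DFS from 11 (visiting each vertex's neighbors in the order listed); mark gray on enter, black on exit:
11 gray
  4 gray
    6 gray
      6→4: 4 is gray → back edge
First back edge: 6 → 4.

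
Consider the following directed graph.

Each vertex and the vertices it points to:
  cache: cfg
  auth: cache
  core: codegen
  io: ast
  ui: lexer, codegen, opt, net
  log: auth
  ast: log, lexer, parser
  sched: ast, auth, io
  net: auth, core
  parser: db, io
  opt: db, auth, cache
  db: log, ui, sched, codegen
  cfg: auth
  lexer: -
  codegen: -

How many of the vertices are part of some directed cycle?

10

A vertex is on a directed cycle iff it belongs to a strongly connected component of size ≥ 2 (or has a self-loop).
The vertices on cycles are {db, io, ui, ast, cfg, opt, auth, cache, sched, parser} — 10 in total.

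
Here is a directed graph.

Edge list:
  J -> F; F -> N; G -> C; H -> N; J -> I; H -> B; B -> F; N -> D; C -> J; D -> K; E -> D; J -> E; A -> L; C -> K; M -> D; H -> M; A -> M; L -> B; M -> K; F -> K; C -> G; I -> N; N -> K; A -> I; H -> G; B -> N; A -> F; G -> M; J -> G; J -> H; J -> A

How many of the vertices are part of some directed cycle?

A vertex is on a directed cycle iff it belongs to a strongly connected component of size ≥ 2 (or has a self-loop).
The vertices on cycles are {C, G, H, J} — 4 in total.

4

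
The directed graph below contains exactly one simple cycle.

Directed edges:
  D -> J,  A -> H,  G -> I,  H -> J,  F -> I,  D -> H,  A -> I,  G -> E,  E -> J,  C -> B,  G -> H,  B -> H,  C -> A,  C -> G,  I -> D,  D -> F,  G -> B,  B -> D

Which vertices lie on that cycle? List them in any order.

D, F, I

DFS with gray/black marking from D:
D gray
  J gray
  J black
  H gray
    H→J: J black — skip
  H black
  F gray
    I gray
      I→D: D is gray → back edge
Back edge closes the cycle D → F → I → D; its vertices are {D, F, I}.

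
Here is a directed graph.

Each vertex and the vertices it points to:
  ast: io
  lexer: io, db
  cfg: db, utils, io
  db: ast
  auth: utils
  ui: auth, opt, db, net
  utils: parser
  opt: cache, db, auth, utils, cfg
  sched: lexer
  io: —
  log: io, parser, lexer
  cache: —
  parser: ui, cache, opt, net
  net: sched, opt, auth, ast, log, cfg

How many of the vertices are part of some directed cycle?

A vertex is on a directed cycle iff it belongs to a strongly connected component of size ≥ 2 (or has a self-loop).
The vertices on cycles are {ui, cfg, log, net, opt, auth, utils, parser} — 8 in total.

8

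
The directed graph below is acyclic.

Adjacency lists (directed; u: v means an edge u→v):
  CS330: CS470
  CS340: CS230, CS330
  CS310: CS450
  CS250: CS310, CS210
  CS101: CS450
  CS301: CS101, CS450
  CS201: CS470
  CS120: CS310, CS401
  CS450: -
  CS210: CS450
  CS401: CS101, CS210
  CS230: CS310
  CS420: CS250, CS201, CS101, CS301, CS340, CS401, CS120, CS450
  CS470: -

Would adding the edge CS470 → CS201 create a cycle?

Adding CS470→CS201 creates a cycle iff CS201 can already reach CS470.
Path from CS201: CS201 → CS470.
So CS201 → … → CS470 → CS201 is a cycle.

Yes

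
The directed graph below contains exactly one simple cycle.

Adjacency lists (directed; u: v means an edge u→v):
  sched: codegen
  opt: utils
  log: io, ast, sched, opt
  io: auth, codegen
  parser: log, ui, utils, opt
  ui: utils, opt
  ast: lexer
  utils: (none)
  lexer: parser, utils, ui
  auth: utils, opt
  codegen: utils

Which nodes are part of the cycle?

ast, log, lexer, parser

DFS with gray/black marking from log:
log gray
  io gray
    auth gray
      utils gray
      utils black
      opt gray
        opt→utils: utils black — skip
      opt black
    auth black
    codegen gray
      codegen→utils: utils black — skip
    codegen black
  io black
  ast gray
    lexer gray
      parser gray
        parser→log: log is gray → back edge
Back edge closes the cycle log → ast → lexer → parser → log; its vertices are {ast, log, lexer, parser}.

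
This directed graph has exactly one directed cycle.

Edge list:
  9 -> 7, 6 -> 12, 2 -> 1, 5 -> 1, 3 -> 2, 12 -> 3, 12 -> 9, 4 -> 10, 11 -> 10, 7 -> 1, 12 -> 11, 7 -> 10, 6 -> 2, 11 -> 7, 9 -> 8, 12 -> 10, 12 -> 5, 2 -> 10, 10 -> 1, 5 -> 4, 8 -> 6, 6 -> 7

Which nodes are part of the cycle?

DFS with gray/black marking from 6:
6 gray
  12 gray
    3 gray
      2 gray
        10 gray
          1 gray
          1 black
        10 black
        2→1: 1 black — skip
      2 black
    3 black
    12→10: 10 black — skip
    11 gray
      11→10: 10 black — skip
      7 gray
        7→10: 10 black — skip
        7→1: 1 black — skip
      7 black
    11 black
    5 gray
      4 gray
        4→10: 10 black — skip
      4 black
      5→1: 1 black — skip
    5 black
    9 gray
      8 gray
        8→6: 6 is gray → back edge
Back edge closes the cycle 6 → 12 → 9 → 8 → 6; its vertices are {6, 8, 9, 12}.

6, 8, 9, 12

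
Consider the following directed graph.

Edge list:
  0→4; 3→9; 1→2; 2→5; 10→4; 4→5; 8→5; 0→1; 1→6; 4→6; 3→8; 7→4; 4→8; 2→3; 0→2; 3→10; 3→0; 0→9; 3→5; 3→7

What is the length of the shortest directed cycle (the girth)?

3

For each vertex v, BFS finds the shortest path from v back to v.
The shortest such closed walk is 3 → 0 → 2 → 3, length 3.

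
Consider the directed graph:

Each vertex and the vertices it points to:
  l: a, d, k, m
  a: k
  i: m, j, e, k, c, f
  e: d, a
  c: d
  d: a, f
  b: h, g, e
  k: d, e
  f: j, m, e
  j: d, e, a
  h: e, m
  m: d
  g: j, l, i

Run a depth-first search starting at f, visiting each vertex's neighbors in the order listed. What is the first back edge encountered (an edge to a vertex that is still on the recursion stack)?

DFS from f (visiting each vertex's neighbors in the order listed); mark gray on enter, black on exit:
f gray
  j gray
    d gray
      a gray
        k gray
          k→d: d is gray → back edge
First back edge: k → d.

k->d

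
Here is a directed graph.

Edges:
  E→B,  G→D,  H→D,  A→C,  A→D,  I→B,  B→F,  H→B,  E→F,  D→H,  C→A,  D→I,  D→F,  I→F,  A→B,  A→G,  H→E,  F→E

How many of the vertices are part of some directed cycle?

7

A vertex is on a directed cycle iff it belongs to a strongly connected component of size ≥ 2 (or has a self-loop).
The vertices on cycles are {A, B, C, D, E, F, H} — 7 in total.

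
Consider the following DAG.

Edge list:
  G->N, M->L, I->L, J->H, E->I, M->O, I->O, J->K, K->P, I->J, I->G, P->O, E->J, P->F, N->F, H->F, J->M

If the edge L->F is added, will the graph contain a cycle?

No

Adding L→F creates a cycle iff F can already reach L.
Explore from F: no path reaches L. The graph stays acyclic.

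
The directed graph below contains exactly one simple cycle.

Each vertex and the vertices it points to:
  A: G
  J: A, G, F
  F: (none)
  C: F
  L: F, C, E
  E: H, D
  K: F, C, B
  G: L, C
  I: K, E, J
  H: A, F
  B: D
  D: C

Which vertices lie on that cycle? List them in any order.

A, E, G, H, L

DFS with gray/black marking from E:
E gray
  H gray
    A gray
      G gray
        L gray
          F gray
          F black
          C gray
            C→F: F black — skip
          C black
          L→E: E is gray → back edge
Back edge closes the cycle E → H → A → G → L → E; its vertices are {A, E, G, H, L}.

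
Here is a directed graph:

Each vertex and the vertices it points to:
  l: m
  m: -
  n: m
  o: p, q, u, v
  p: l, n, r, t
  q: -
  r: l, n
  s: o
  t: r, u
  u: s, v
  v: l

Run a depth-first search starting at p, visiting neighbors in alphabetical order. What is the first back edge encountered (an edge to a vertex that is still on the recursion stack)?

DFS from p (visiting neighbors in alphabetical order); mark gray on enter, black on exit:
p gray
  l gray
    m gray
    m black
  l black
  n gray
    n→m: m black — skip
  n black
  r gray
    r→l: l black — skip
    r→n: n black — skip
  r black
  t gray
    t→r: r black — skip
    u gray
      s gray
        o gray
          o→p: p is gray → back edge
First back edge: o → p.

o->p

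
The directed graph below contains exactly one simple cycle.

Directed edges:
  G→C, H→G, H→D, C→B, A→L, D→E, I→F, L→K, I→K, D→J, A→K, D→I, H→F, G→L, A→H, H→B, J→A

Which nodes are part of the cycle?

DFS with gray/black marking from H:
H gray
  F gray
  F black
  D gray
    J gray
      A gray
        A→H: H is gray → back edge
Back edge closes the cycle H → D → J → A → H; its vertices are {A, D, H, J}.

A, D, H, J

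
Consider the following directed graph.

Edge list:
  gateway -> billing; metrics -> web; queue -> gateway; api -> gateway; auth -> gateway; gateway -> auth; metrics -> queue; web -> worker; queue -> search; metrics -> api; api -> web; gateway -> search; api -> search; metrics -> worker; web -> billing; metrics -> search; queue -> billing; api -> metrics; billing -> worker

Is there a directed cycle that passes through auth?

Yes

auth is on a cycle iff auth can reach itself via ≥1 edge.
auth → gateway → auth — yes.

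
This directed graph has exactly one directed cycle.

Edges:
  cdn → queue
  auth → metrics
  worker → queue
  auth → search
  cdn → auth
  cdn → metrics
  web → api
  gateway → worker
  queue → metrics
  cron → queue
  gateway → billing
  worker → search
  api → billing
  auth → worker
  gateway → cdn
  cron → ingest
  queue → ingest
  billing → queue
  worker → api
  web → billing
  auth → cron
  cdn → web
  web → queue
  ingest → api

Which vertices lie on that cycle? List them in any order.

api, queue, ingest, billing

DFS with gray/black marking from billing:
billing gray
  queue gray
    ingest gray
      api gray
        api→billing: billing is gray → back edge
Back edge closes the cycle billing → queue → ingest → api → billing; its vertices are {api, queue, ingest, billing}.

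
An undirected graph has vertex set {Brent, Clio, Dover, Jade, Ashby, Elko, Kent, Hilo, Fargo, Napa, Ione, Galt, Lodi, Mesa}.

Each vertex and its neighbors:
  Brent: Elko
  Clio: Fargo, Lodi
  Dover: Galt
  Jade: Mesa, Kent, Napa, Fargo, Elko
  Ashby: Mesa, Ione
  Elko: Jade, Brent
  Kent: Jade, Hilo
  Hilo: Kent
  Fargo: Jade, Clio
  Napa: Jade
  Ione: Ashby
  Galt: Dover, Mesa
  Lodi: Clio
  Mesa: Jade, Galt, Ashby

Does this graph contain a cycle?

No

DFS, tracking each vertex's parent; an edge to a visited non-parent vertex closes a cycle.
Start from Ashby:
visit Ashby (parent –)
  visit Mesa (parent Ashby)
    visit Jade (parent Mesa)
      Jade–Mesa: parent, skip
      visit Kent (parent Jade)
        Kent–Jade: parent, skip
        visit Hilo (parent Kent)
          Hilo–Kent: parent, skip
      visit Napa (parent Jade)
        Napa–Jade: parent, skip
      visit Fargo (parent Jade)
        Fargo–Jade: parent, skip
        visit Clio (parent Fargo)
          Clio–Fargo: parent, skip
          visit Lodi (parent Clio)
            Lodi–Clio: parent, skip
      visit Elko (parent Jade)
        Elko–Jade: parent, skip
        visit Brent (parent Elko)
          Brent–Elko: parent, skip
    visit Galt (parent Mesa)
      visit Dover (parent Galt)
        Dover–Galt: parent, skip
      Galt–Mesa: parent, skip
    Mesa–Ashby: parent, skip
  visit Ione (parent Ashby)
    Ione–Ashby: parent, skip
No non-parent visited neighbor found — the graph is a forest.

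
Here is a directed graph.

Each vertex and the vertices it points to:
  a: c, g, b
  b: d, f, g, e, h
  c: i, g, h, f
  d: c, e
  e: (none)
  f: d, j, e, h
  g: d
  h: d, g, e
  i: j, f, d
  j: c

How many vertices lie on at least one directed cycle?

7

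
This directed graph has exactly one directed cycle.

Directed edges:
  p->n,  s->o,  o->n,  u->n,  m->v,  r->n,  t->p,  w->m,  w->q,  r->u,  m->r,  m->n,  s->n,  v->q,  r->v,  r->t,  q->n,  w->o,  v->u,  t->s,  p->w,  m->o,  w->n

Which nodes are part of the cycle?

DFS with gray/black marking from m:
m gray
  n gray
  n black
  r gray
    v gray
      u gray
        u→n: n black — skip
      u black
      q gray
        q→n: n black — skip
      q black
    v black
    t gray
      p gray
        p→n: n black — skip
        w gray
          w→m: m is gray → back edge
Back edge closes the cycle m → r → t → p → w → m; its vertices are {m, p, r, t, w}.

m, p, r, t, w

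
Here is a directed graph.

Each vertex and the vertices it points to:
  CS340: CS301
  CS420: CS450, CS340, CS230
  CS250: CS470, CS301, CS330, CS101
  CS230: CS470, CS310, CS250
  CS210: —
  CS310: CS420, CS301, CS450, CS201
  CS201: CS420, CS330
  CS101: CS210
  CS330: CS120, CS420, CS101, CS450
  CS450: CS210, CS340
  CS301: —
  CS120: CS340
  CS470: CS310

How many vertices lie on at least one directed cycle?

7

A vertex is on a directed cycle iff it belongs to a strongly connected component of size ≥ 2 (or has a self-loop).
The vertices on cycles are {CS201, CS230, CS250, CS310, CS330, CS420, CS470} — 7 in total.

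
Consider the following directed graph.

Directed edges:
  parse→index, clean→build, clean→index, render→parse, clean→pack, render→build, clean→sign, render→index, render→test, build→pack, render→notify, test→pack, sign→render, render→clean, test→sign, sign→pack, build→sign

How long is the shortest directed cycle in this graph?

For each vertex v, BFS finds the shortest path from v back to v.
The shortest such closed walk is render → build → sign → render, length 3.

3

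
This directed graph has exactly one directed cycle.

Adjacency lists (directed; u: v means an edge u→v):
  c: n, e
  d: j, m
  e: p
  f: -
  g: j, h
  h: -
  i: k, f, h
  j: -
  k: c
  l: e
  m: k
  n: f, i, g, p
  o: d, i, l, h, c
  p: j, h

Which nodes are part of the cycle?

DFS with gray/black marking from c:
c gray
  n gray
    f gray
    f black
    i gray
      k gray
        k→c: c is gray → back edge
Back edge closes the cycle c → n → i → k → c; its vertices are {c, i, k, n}.

c, i, k, n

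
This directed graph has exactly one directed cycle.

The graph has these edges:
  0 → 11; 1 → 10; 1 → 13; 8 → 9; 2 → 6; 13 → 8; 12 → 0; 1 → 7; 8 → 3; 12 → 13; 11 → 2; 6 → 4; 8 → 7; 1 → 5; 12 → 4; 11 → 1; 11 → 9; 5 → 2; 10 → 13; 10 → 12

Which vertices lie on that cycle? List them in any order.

0, 1, 10, 11, 12

DFS with gray/black marking from 1:
1 gray
  10 gray
    12 gray
      13 gray
        8 gray
          9 gray
          9 black
          3 gray
          3 black
          7 gray
          7 black
        8 black
      13 black
      4 gray
      4 black
      0 gray
        11 gray
          11→9: 9 black — skip
          11→1: 1 is gray → back edge
Back edge closes the cycle 1 → 10 → 12 → 0 → 11 → 1; its vertices are {0, 1, 10, 11, 12}.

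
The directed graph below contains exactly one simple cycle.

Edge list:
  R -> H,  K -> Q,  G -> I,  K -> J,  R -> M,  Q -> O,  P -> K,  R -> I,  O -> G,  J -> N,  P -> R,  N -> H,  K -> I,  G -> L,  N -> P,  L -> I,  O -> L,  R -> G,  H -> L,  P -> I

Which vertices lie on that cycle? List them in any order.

DFS with gray/black marking from P:
P gray
  R gray
    M gray
    M black
    I gray
    I black
    H gray
      L gray
        L→I: I black — skip
      L black
    H black
    G gray
      G→L: L black — skip
      G→I: I black — skip
    G black
  R black
  K gray
    J gray
      N gray
        N→P: P is gray → back edge
Back edge closes the cycle P → K → J → N → P; its vertices are {J, K, N, P}.

J, K, N, P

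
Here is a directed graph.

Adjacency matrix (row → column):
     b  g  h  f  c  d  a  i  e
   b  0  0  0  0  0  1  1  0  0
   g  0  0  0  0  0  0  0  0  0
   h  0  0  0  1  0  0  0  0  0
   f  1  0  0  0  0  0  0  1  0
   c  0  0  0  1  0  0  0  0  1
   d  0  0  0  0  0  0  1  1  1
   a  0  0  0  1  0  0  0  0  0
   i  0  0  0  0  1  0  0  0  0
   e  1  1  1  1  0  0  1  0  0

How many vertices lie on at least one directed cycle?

A vertex is on a directed cycle iff it belongs to a strongly connected component of size ≥ 2 (or has a self-loop).
The vertices on cycles are {a, b, c, d, e, f, h, i} — 8 in total.

8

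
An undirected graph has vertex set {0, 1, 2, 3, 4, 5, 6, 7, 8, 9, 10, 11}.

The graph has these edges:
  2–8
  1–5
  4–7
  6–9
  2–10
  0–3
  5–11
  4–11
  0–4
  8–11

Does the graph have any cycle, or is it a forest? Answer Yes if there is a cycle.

DFS, tracking each vertex's parent; an edge to a visited non-parent vertex closes a cycle.
Start from 4:
visit 4 (parent –)
  visit 11 (parent 4)
    visit 8 (parent 11)
      8–11: parent, skip
      visit 2 (parent 8)
        2–8: parent, skip
        visit 10 (parent 2)
          10–2: parent, skip
    11–4: parent, skip
    visit 5 (parent 11)
      5–11: parent, skip
      visit 1 (parent 5)
        1–5: parent, skip
  visit 7 (parent 4)
    7–4: parent, skip
  visit 0 (parent 4)
    visit 3 (parent 0)
      3–0: parent, skip
    0–4: parent, skip
visit 6 (parent –)
  visit 9 (parent 6)
    9–6: parent, skip
No non-parent visited neighbor found — the graph is a forest.

No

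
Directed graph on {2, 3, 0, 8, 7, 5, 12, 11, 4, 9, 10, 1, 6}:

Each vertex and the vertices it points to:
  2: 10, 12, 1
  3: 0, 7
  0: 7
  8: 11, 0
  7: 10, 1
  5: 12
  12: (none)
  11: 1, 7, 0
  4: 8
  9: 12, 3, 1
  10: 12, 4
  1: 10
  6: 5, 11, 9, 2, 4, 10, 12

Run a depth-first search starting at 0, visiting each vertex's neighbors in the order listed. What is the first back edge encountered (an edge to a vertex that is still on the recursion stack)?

1→10

DFS from 0 (visiting each vertex's neighbors in the order listed); mark gray on enter, black on exit:
0 gray
  7 gray
    10 gray
      12 gray
      12 black
      4 gray
        8 gray
          11 gray
            1 gray
              1→10: 10 is gray → back edge
First back edge: 1 → 10.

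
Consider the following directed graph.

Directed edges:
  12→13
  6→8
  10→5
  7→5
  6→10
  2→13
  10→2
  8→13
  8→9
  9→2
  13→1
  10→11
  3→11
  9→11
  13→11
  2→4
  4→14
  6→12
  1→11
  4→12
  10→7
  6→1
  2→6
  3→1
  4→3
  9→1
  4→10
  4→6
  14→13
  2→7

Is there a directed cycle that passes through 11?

11 lies on a cycle iff there is a path from 11 back to itself.
Exploring from 11, it never reaches itself; equivalently, its strongly connected component is a singleton.

No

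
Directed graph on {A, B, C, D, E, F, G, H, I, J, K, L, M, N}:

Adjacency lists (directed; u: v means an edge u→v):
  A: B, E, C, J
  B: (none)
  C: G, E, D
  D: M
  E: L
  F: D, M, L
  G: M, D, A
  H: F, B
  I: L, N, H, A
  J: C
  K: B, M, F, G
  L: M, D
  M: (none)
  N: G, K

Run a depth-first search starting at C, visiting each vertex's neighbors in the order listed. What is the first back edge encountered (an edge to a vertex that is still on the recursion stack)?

DFS from C (visiting each vertex's neighbors in the order listed); mark gray on enter, black on exit:
C gray
  G gray
    M gray
    M black
    D gray
      D→M: M black — skip
    D black
    A gray
      B gray
      B black
      E gray
        L gray
          L→M: M black — skip
          L→D: D black — skip
        L black
      E black
      A→C: C is gray → back edge
First back edge: A → C.

A->C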